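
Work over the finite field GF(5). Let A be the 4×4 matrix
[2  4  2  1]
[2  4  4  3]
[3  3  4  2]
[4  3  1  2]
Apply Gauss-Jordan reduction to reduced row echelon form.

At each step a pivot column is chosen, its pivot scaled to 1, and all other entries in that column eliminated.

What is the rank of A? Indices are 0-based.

[1] R0 /= 2  ⇒  (1, 2, 1, 3)
     R1 -= 2·R0  ⇒  (0, 0, 2, 2)
     R2 -= 3·R0  ⇒  (0, 2, 1, 3)
     R3 -= 4·R0  ⇒  (0, 0, 2, 0)
[2] R1 <-> R2
[2] R1 /= 2  ⇒  (0, 1, 3, 4)
     R0 -= 2·R1  ⇒  (1, 0, 0, 0)
[3] R2 /= 2  ⇒  (0, 0, 1, 1)
     R1 -= 3·R2  ⇒  (0, 1, 0, 1)
     R3 -= 2·R2  ⇒  (0, 0, 0, 3)
[4] R3 /= 3  ⇒  (0, 0, 0, 1)
     R1 -= 1·R3  ⇒  (0, 1, 0, 0)
     R2 -= 1·R3  ⇒  (0, 0, 1, 0)

rank = 4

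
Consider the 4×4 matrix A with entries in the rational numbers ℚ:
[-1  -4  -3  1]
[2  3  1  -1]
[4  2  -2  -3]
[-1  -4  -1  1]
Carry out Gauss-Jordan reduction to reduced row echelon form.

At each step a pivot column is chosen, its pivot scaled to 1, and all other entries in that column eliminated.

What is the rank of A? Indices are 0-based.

pivot(0,0)=-1: scale R0 → (1, 4, 3, -1)
  clear (1,0): R1 −= (2)R0 → (0, -5, -5, 1)
  clear (2,0): R2 −= (4)R0 → (0, -14, -14, 1)
  clear (3,0): R3 −= (-1)R0 → (0, 0, 2, 0)
pivot(1,1)=-5: scale R1 → (0, 1, 1, -1/5)
  clear (0,1): R0 −= (4)R1 → (1, 0, -1, -1/5)
  clear (2,1): R2 −= (-14)R1 → (0, 0, 0, -9/5)
pivot(2,2): swap R2↔R3
pivot(2,2)=2: scale R2 → (0, 0, 1, 0)
  clear (0,2): R0 −= (-1)R2 → (1, 0, 0, -1/5)
  clear (1,2): R1 −= (1)R2 → (0, 1, 0, -1/5)
pivot(3,3)=-9/5: scale R3 → (0, 0, 0, 1)
  clear (0,3): R0 −= (-1/5)R3 → (1, 0, 0, 0)
  clear (1,3): R1 −= (-1/5)R3 → (0, 1, 0, 0)

rank = 4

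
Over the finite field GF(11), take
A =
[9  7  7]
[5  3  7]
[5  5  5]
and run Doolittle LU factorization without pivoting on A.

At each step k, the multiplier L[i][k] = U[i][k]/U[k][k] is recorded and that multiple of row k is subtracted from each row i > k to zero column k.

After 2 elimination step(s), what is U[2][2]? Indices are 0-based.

U[2][2] = 5

Step 1: pivot at (0,0) is 9.
  row1 ← row1 − (3)·row0  ⇒  L[1][0]=3, U row1=(0, 4, 8)
  row2 ← row2 − (3)·row0  ⇒  L[2][0]=3, U row2=(0, 6, 6)
Step 2: pivot at (1,1) is 4.
  row2 ← row2 − (7)·row1  ⇒  L[2][1]=7, U row2=(0, 0, 5)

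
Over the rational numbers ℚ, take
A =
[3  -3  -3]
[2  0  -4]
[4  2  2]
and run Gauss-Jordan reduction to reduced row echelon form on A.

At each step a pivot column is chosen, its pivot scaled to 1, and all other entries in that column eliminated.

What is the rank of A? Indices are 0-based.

rank = 3

step 1: normalize row 0 (÷3) = (1, -1, -1)
  row 1: subtract 2×row0 = (0, 2, -2)
  row 2: subtract 4×row0 = (0, 6, 6)
step 2: normalize row 1 (÷2) = (0, 1, -1)
  row 0: subtract -1×row1 = (1, 0, -2)
  row 2: subtract 6×row1 = (0, 0, 12)
step 3: normalize row 2 (÷12) = (0, 0, 1)
  row 0: subtract -2×row2 = (1, 0, 0)
  row 1: subtract -1×row2 = (0, 1, 0)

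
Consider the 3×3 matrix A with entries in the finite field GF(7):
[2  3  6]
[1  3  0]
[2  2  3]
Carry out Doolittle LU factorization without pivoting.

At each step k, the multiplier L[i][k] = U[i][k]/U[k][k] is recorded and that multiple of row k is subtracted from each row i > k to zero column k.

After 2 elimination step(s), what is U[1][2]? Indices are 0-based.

U[1][2] = 4

Step 1: pivot at (0,0) is 2.
  row1 ← row1 − (4)·row0  ⇒  L[1][0]=4, U row1=(0, 5, 4)
  row2 ← row2 − (1)·row0  ⇒  L[2][0]=1, U row2=(0, 6, 4)
Step 2: pivot at (1,1) is 5.
  row2 ← row2 − (4)·row1  ⇒  L[2][1]=4, U row2=(0, 0, 2)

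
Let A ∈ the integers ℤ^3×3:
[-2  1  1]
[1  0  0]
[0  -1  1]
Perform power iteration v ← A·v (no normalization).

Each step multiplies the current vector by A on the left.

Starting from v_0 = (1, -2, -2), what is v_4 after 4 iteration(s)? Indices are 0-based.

v_4 = (84, -33, -8)

v_0 = (1, -2, -2).
v_1 = A·v_0 = (-6, 1, 0).
v_2 = A·v_1 = (13, -6, -1).
v_3 = A·v_2 = (-33, 13, 5).
v_4 = A·v_3 = (84, -33, -8).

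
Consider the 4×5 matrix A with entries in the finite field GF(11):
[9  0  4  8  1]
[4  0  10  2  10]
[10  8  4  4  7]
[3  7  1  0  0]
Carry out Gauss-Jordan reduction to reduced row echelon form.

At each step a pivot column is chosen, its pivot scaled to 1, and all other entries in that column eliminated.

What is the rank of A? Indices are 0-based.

step 1: normalize row 0 (÷9) = (1, 0, 9, 7, 5)
  row 1: subtract 4×row0 = (0, 0, 7, 7, 1)
  row 2: subtract 10×row0 = (0, 8, 2, 0, 1)
  row 3: subtract 3×row0 = (0, 7, 7, 1, 7)
step 2: exchange rows 1,2
step 2: normalize row 1 (÷8) = (0, 1, 3, 0, 7)
  row 3: subtract 7×row1 = (0, 0, 8, 1, 2)
step 3: normalize row 2 (÷7) = (0, 0, 1, 1, 8)
  row 0: subtract 9×row2 = (1, 0, 0, 9, 10)
  row 1: subtract 3×row2 = (0, 1, 0, 8, 5)
  row 3: subtract 8×row2 = (0, 0, 0, 4, 4)
step 4: normalize row 3 (÷4) = (0, 0, 0, 1, 1)
  row 0: subtract 9×row3 = (1, 0, 0, 0, 1)
  row 1: subtract 8×row3 = (0, 1, 0, 0, 8)
  row 2: subtract 1×row3 = (0, 0, 1, 0, 7)

rank = 4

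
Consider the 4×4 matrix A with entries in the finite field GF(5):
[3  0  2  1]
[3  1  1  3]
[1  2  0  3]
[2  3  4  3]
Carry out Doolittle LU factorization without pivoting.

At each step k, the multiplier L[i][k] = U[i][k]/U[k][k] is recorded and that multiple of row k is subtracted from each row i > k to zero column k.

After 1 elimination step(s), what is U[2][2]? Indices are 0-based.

k=0: U[0][0]=3
  eliminate (1,0): mult=1, new row 1: (0, 1, 4, 2); set L[1][0]=1
  eliminate (2,0): mult=2, new row 2: (0, 2, 1, 1); set L[2][0]=2
  eliminate (3,0): mult=4, new row 3: (0, 3, 1, 4); set L[3][0]=4

U[2][2] = 1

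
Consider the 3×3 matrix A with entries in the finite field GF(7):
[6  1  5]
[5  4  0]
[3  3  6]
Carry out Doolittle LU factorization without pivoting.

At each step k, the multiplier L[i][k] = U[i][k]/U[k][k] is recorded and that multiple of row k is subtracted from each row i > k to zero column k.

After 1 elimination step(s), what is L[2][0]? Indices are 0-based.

[col 0] pivot 6
  R1 -= 2*R0 → (0, 2, 4)  (L[1][0] := 2)
  R2 -= 4*R0 → (0, 6, 0)  (L[2][0] := 4)

L[2][0] = 4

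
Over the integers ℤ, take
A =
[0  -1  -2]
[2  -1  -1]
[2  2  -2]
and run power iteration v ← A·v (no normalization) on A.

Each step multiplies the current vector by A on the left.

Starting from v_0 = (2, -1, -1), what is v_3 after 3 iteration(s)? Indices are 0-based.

v_0 = (2, -1, -1).
v_1 = A·v_0 = (3, 6, 4).
v_2 = A·v_1 = (-14, -4, 10).
v_3 = A·v_2 = (-16, -34, -56).

v_3 = (-16, -34, -56)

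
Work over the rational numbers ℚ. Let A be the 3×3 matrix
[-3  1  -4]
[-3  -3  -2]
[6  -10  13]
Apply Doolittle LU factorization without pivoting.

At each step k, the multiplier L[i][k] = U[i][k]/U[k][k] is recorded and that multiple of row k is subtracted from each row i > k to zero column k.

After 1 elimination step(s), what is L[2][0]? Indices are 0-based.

L[2][0] = -2

k=0: U[0][0]=-3
  eliminate (1,0): mult=1, new row 1: (0, -4, 2); set L[1][0]=1
  eliminate (2,0): mult=-2, new row 2: (0, -8, 5); set L[2][0]=-2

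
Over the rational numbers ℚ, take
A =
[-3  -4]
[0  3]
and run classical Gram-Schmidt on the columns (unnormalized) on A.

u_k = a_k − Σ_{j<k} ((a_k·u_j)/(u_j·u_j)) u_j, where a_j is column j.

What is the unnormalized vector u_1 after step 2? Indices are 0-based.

Step 1: u_0 = a_0 = (-3, 0).
Step 2: u_1 = a_1 − (4/3)·u_0 = (0, 3).

u_1 = (0, 3)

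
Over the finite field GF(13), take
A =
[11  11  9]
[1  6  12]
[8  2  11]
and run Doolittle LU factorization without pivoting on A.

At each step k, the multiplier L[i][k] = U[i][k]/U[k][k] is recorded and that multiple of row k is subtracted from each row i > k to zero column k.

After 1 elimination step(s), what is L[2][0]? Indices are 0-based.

[col 0] pivot 11
  R1 -= 6*R0 → (0, 5, 10)  (L[1][0] := 6)
  R2 -= 9*R0 → (0, 7, 8)  (L[2][0] := 9)

L[2][0] = 9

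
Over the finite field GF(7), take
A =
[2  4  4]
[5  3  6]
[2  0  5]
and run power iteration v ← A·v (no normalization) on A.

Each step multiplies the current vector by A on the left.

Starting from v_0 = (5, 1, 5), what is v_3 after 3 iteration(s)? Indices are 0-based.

v_0 = (5, 1, 5).
v_1 = A·v_0 = (6, 2, 0).
v_2 = A·v_1 = (6, 1, 5).
v_3 = A·v_2 = (1, 0, 2).

v_3 = (1, 0, 2)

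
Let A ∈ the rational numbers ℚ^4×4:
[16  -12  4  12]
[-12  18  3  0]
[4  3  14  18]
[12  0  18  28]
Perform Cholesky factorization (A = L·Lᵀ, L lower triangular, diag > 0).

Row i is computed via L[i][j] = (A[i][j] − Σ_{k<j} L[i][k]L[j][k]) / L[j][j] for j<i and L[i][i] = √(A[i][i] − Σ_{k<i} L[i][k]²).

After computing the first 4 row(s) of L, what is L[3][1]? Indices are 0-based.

Step 1: L[0][0] = √(16) = 4.
  L[1][0] = (-12) / L[0][0] = -3.
Step 2: L[1][1] = √(9) = 3.
  L[2][0] = (4) / L[0][0] = 1.
  L[2][1] = (6) / L[1][1] = 2.
Step 3: L[2][2] = √(9) = 3.
  L[3][0] = (12) / L[0][0] = 3.
  L[3][1] = (9) / L[1][1] = 3.
  L[3][2] = (9) / L[2][2] = 3.
Step 4: L[3][3] = √(1) = 1.

L[3][1] = 3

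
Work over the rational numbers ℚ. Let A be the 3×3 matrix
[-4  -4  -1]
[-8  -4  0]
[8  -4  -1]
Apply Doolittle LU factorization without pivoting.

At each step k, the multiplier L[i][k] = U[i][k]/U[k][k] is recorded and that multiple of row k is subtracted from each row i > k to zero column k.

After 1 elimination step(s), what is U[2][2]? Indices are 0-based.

U[2][2] = -3

[col 0] pivot -4
  R1 -= 2*R0 → (0, 4, 2)  (L[1][0] := 2)
  R2 -= -2*R0 → (0, -12, -3)  (L[2][0] := -2)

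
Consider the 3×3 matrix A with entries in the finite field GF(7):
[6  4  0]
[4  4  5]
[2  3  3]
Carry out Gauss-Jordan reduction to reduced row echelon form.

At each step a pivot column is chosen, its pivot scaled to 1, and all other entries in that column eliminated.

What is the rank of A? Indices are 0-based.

rank = 3

pivot(0,0)=6: scale R0 → (1, 3, 0)
  clear (1,0): R1 −= (4)R0 → (0, 6, 5)
  clear (2,0): R2 −= (2)R0 → (0, 4, 3)
pivot(1,1)=6: scale R1 → (0, 1, 2)
  clear (0,1): R0 −= (3)R1 → (1, 0, 1)
  clear (2,1): R2 −= (4)R1 → (0, 0, 2)
pivot(2,2)=2: scale R2 → (0, 0, 1)
  clear (0,2): R0 −= (1)R2 → (1, 0, 0)
  clear (1,2): R1 −= (2)R2 → (0, 1, 0)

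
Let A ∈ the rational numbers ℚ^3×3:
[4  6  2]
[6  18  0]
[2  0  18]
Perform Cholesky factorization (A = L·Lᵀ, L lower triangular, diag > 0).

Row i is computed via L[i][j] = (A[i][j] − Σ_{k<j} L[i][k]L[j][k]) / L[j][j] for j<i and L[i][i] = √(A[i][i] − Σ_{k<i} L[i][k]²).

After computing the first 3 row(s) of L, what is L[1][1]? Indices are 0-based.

L[1][1] = 3

Step 1: L[0][0] = √(4) = 2.
  L[1][0] = (6) / L[0][0] = 3.
Step 2: L[1][1] = √(9) = 3.
  L[2][0] = (2) / L[0][0] = 1.
  L[2][1] = (-3) / L[1][1] = -1.
Step 3: L[2][2] = √(16) = 4.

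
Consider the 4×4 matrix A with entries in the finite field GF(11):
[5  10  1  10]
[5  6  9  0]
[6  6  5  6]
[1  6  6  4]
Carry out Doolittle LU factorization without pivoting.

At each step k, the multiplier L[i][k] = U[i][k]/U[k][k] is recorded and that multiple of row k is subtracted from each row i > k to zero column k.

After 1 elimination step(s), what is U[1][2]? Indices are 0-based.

U[1][2] = 8

k=0: U[0][0]=5
  eliminate (1,0): mult=1, new row 1: (0, 7, 8, 1); set L[1][0]=1
  eliminate (2,0): mult=10, new row 2: (0, 5, 6, 5); set L[2][0]=10
  eliminate (3,0): mult=9, new row 3: (0, 4, 8, 2); set L[3][0]=9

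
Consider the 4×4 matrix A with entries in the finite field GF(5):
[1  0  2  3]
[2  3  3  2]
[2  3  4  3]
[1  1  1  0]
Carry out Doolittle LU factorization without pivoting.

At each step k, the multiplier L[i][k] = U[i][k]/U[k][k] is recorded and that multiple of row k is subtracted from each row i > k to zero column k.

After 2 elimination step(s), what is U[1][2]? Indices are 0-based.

U[1][2] = 4

[col 0] pivot 1
  R1 -= 2*R0 → (0, 3, 4, 1)  (L[1][0] := 2)
  R2 -= 2*R0 → (0, 3, 0, 2)  (L[2][0] := 2)
  R3 -= 1*R0 → (0, 1, 4, 2)  (L[3][0] := 1)
[col 1] pivot 3
  R2 -= 1*R1 → (0, 0, 1, 1)  (L[2][1] := 1)
  R3 -= 2*R1 → (0, 0, 1, 0)  (L[3][1] := 2)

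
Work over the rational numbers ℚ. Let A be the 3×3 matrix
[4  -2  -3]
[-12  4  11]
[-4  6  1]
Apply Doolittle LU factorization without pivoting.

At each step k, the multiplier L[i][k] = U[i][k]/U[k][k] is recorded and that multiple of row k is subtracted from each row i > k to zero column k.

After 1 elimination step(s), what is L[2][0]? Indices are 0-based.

[col 0] pivot 4
  R1 -= -3*R0 → (0, -2, 2)  (L[1][0] := -3)
  R2 -= -1*R0 → (0, 4, -2)  (L[2][0] := -1)

L[2][0] = -1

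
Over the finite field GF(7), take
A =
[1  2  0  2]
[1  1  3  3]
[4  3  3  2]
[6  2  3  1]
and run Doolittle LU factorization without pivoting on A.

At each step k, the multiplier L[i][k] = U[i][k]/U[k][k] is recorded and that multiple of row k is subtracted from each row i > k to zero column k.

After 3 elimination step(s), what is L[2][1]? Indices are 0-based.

L[2][1] = 5

k=0: U[0][0]=1
  eliminate (1,0): mult=1, new row 1: (0, 6, 3, 1); set L[1][0]=1
  eliminate (2,0): mult=4, new row 2: (0, 2, 3, 1); set L[2][0]=4
  eliminate (3,0): mult=6, new row 3: (0, 4, 3, 3); set L[3][0]=6
k=1: U[1][1]=6
  eliminate (2,1): mult=5, new row 2: (0, 0, 2, 3); set L[2][1]=5
  eliminate (3,1): mult=3, new row 3: (0, 0, 1, 0); set L[3][1]=3
k=2: U[2][2]=2
  eliminate (3,2): mult=4, new row 3: (0, 0, 0, 2); set L[3][2]=4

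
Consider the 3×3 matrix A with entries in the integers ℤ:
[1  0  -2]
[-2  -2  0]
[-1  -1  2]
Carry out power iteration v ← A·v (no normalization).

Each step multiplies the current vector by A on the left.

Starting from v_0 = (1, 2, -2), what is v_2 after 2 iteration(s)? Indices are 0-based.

v_0 = (1, 2, -2).
v_1 = A·v_0 = (5, -6, -7).
v_2 = A·v_1 = (19, 2, -13).

v_2 = (19, 2, -13)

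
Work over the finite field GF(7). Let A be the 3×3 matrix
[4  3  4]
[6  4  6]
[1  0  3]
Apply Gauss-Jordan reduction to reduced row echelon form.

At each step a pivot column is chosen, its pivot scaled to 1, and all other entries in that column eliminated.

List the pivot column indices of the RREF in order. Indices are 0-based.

pivot columns: 0, 1, 2

step 1: normalize row 0 (÷4) = (1, 6, 1)
  row 1: subtract 6×row0 = (0, 3, 0)
  row 2: subtract 1×row0 = (0, 1, 2)
step 2: normalize row 1 (÷3) = (0, 1, 0)
  row 0: subtract 6×row1 = (1, 0, 1)
  row 2: subtract 1×row1 = (0, 0, 2)
step 3: normalize row 2 (÷2) = (0, 0, 1)
  row 0: subtract 1×row2 = (1, 0, 0)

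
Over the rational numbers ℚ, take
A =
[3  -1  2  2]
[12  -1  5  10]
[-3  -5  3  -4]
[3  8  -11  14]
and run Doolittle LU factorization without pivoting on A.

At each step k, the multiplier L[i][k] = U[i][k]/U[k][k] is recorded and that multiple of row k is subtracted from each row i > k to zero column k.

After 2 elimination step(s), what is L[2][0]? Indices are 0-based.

Step 1: pivot at (0,0) is 3.
  row1 ← row1 − (4)·row0  ⇒  L[1][0]=4, U row1=(0, 3, -3, 2)
  row2 ← row2 − (-1)·row0  ⇒  L[2][0]=-1, U row2=(0, -6, 5, -2)
  row3 ← row3 − (1)·row0  ⇒  L[3][0]=1, U row3=(0, 9, -13, 12)
Step 2: pivot at (1,1) is 3.
  row2 ← row2 − (-2)·row1  ⇒  L[2][1]=-2, U row2=(0, 0, -1, 2)
  row3 ← row3 − (3)·row1  ⇒  L[3][1]=3, U row3=(0, 0, -4, 6)

L[2][0] = -1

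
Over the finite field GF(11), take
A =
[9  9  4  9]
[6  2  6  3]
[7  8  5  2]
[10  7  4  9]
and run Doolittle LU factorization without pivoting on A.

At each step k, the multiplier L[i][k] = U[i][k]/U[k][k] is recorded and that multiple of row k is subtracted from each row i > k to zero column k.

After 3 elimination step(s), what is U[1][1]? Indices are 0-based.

U[1][1] = 7

[col 0] pivot 9
  R1 -= 8*R0 → (0, 7, 7, 8)  (L[1][0] := 8)
  R2 -= 2*R0 → (0, 1, 8, 6)  (L[2][0] := 2)
  R3 -= 6*R0 → (0, 8, 2, 10)  (L[3][0] := 6)
[col 1] pivot 7
  R2 -= 8*R1 → (0, 0, 7, 8)  (L[2][1] := 8)
  R3 -= 9*R1 → (0, 0, 5, 4)  (L[3][1] := 9)
[col 2] pivot 7
  R3 -= 7*R2 → (0, 0, 0, 3)  (L[3][2] := 7)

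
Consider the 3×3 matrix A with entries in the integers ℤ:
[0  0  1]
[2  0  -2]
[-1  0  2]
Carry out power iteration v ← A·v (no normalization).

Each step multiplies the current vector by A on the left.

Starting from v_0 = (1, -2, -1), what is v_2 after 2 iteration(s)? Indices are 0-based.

v_2 = (-3, 4, -5)

v_0 = (1, -2, -1).
v_1 = A·v_0 = (-1, 4, -3).
v_2 = A·v_1 = (-3, 4, -5).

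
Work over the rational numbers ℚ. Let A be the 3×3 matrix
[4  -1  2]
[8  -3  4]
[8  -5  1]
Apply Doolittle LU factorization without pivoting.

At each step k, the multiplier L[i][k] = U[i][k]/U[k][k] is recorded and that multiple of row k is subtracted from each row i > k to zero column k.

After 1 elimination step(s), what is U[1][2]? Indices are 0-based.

U[1][2] = 0

k=0: U[0][0]=4
  eliminate (1,0): mult=2, new row 1: (0, -1, 0); set L[1][0]=2
  eliminate (2,0): mult=2, new row 2: (0, -3, -3); set L[2][0]=2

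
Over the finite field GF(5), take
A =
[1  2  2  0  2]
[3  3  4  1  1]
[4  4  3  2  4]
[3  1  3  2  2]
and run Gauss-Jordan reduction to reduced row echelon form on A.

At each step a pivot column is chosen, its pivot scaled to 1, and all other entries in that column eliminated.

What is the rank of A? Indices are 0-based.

rank = 4

[1] R0 /= 1  ⇒  (1, 2, 2, 0, 2)
     R1 -= 3·R0  ⇒  (0, 2, 3, 1, 0)
     R2 -= 4·R0  ⇒  (0, 1, 0, 2, 1)
     R3 -= 3·R0  ⇒  (0, 0, 2, 2, 1)
[2] R1 /= 2  ⇒  (0, 1, 4, 3, 0)
     R0 -= 2·R1  ⇒  (1, 0, 4, 4, 2)
     R2 -= 1·R1  ⇒  (0, 0, 1, 4, 1)
[3] R2 /= 1  ⇒  (0, 0, 1, 4, 1)
     R0 -= 4·R2  ⇒  (1, 0, 0, 3, 3)
     R1 -= 4·R2  ⇒  (0, 1, 0, 2, 1)
     R3 -= 2·R2  ⇒  (0, 0, 0, 4, 4)
[4] R3 /= 4  ⇒  (0, 0, 0, 1, 1)
     R0 -= 3·R3  ⇒  (1, 0, 0, 0, 0)
     R1 -= 2·R3  ⇒  (0, 1, 0, 0, 4)
     R2 -= 4·R3  ⇒  (0, 0, 1, 0, 2)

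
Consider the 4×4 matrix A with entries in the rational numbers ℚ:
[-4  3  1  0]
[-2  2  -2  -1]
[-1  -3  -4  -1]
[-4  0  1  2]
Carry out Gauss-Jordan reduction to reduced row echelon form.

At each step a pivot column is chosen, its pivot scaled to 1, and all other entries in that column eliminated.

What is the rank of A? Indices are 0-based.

rank = 4

step 1: normalize row 0 (÷-4) = (1, -3/4, -1/4, 0)
  row 1: subtract -2×row0 = (0, 1/2, -5/2, -1)
  row 2: subtract -1×row0 = (0, -15/4, -17/4, -1)
  row 3: subtract -4×row0 = (0, -3, 0, 2)
step 2: normalize row 1 (÷1/2) = (0, 1, -5, -2)
  row 0: subtract -3/4×row1 = (1, 0, -4, -3/2)
  row 2: subtract -15/4×row1 = (0, 0, -23, -17/2)
  row 3: subtract -3×row1 = (0, 0, -15, -4)
step 3: normalize row 2 (÷-23) = (0, 0, 1, 17/46)
  row 0: subtract -4×row2 = (1, 0, 0, -1/46)
  row 1: subtract -5×row2 = (0, 1, 0, -7/46)
  row 3: subtract -15×row2 = (0, 0, 0, 71/46)
step 4: normalize row 3 (÷71/46) = (0, 0, 0, 1)
  row 0: subtract -1/46×row3 = (1, 0, 0, 0)
  row 1: subtract -7/46×row3 = (0, 1, 0, 0)
  row 2: subtract 17/46×row3 = (0, 0, 1, 0)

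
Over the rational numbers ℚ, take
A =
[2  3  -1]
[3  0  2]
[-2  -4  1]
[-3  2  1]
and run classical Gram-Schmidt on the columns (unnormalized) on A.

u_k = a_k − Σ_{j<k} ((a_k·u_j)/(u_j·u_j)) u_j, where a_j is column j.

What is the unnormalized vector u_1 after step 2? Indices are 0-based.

u_1 = (31/13, -12/13, -44/13, 38/13)

Step 1: u_0 = a_0 = (2, 3, -2, -3).
Step 2: u_1 = a_1 − (4/13)·u_0 = (31/13, -12/13, -44/13, 38/13).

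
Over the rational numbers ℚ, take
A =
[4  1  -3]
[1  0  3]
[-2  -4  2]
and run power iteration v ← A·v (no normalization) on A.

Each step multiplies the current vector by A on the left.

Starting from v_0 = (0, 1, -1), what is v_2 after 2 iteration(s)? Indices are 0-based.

v_0 = (0, 1, -1).
v_1 = A·v_0 = (4, -3, -6).
v_2 = A·v_1 = (31, -14, -8).

v_2 = (31, -14, -8)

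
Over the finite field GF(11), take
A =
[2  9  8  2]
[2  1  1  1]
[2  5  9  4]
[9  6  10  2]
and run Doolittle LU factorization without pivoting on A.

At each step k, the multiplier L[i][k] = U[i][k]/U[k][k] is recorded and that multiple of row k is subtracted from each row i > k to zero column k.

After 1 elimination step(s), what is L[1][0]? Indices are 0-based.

[col 0] pivot 2
  R1 -= 1*R0 → (0, 3, 4, 10)  (L[1][0] := 1)
  R2 -= 1*R0 → (0, 7, 1, 2)  (L[2][0] := 1)
  R3 -= 10*R0 → (0, 4, 7, 4)  (L[3][0] := 10)

L[1][0] = 1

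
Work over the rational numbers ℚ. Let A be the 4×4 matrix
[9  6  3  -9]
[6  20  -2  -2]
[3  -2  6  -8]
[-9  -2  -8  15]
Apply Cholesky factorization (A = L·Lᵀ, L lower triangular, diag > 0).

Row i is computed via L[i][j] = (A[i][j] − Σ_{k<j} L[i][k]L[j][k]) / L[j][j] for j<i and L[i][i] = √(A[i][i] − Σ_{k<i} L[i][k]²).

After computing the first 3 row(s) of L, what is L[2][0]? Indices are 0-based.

L[2][0] = 1

Step 1: L[0][0] = √(9) = 3.
  L[1][0] = (6) / L[0][0] = 2.
Step 2: L[1][1] = √(16) = 4.
  L[2][0] = (3) / L[0][0] = 1.
  L[2][1] = (-4) / L[1][1] = -1.
Step 3: L[2][2] = √(4) = 2.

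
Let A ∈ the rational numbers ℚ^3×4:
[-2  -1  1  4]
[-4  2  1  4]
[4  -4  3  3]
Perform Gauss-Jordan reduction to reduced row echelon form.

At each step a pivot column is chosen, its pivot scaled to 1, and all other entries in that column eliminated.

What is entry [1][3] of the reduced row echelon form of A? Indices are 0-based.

M[1][3] = -9/14

[1] R0 /= -2  ⇒  (1, 1/2, -1/2, -2)
     R1 -= -4·R0  ⇒  (0, 4, -1, -4)
     R2 -= 4·R0  ⇒  (0, -6, 5, 11)
[2] R1 /= 4  ⇒  (0, 1, -1/4, -1)
     R0 -= 1/2·R1  ⇒  (1, 0, -3/8, -3/2)
     R2 -= -6·R1  ⇒  (0, 0, 7/2, 5)
[3] R2 /= 7/2  ⇒  (0, 0, 1, 10/7)
     R0 -= -3/8·R2  ⇒  (1, 0, 0, -27/28)
     R1 -= -1/4·R2  ⇒  (0, 1, 0, -9/14)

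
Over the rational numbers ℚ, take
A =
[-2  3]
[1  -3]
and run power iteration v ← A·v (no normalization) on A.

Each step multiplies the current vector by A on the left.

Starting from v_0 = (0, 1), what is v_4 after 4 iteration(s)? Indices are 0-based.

v_0 = (0, 1).
v_1 = A·v_0 = (3, -3).
v_2 = A·v_1 = (-15, 12).
v_3 = A·v_2 = (66, -51).
v_4 = A·v_3 = (-285, 219).

v_4 = (-285, 219)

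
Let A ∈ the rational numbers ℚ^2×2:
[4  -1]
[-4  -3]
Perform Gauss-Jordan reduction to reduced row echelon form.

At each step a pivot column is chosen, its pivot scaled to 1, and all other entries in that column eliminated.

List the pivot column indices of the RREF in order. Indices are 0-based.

pivot columns: 0, 1

[1] R0 /= 4  ⇒  (1, -1/4)
     R1 -= -4·R0  ⇒  (0, -4)
[2] R1 /= -4  ⇒  (0, 1)
     R0 -= -1/4·R1  ⇒  (1, 0)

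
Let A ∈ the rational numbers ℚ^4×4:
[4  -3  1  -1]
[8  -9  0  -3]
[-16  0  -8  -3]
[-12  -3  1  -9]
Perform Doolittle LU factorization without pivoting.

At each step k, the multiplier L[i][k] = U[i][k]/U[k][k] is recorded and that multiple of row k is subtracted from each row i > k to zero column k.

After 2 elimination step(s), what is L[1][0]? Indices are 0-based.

[col 0] pivot 4
  R1 -= 2*R0 → (0, -3, -2, -1)  (L[1][0] := 2)
  R2 -= -4*R0 → (0, -12, -4, -7)  (L[2][0] := -4)
  R3 -= -3*R0 → (0, -12, 4, -12)  (L[3][0] := -3)
[col 1] pivot -3
  R2 -= 4*R1 → (0, 0, 4, -3)  (L[2][1] := 4)
  R3 -= 4*R1 → (0, 0, 12, -8)  (L[3][1] := 4)

L[1][0] = 2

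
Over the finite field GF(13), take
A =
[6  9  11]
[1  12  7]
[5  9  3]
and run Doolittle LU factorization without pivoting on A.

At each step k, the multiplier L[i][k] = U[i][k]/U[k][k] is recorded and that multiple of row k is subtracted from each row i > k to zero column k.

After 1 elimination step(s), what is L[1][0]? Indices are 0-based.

L[1][0] = 11

Step 1: pivot at (0,0) is 6.
  row1 ← row1 − (11)·row0  ⇒  L[1][0]=11, U row1=(0, 4, 3)
  row2 ← row2 − (3)·row0  ⇒  L[2][0]=3, U row2=(0, 8, 9)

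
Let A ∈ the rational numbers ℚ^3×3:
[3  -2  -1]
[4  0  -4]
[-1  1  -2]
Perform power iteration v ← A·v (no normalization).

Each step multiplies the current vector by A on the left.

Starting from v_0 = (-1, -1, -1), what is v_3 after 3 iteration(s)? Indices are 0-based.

v_0 = (-1, -1, -1).
v_1 = A·v_0 = (0, 0, 2).
v_2 = A·v_1 = (-2, -8, -4).
v_3 = A·v_2 = (14, 8, 2).

v_3 = (14, 8, 2)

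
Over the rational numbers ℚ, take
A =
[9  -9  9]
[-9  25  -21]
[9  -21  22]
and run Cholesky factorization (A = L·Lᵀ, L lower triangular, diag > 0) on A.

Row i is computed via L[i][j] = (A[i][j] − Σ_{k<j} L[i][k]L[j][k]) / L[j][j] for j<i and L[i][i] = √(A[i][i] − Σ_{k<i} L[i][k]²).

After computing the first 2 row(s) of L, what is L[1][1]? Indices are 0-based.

Step 1: L[0][0] = √(9) = 3.
  L[1][0] = (-9) / L[0][0] = -3.
Step 2: L[1][1] = √(16) = 4.

L[1][1] = 4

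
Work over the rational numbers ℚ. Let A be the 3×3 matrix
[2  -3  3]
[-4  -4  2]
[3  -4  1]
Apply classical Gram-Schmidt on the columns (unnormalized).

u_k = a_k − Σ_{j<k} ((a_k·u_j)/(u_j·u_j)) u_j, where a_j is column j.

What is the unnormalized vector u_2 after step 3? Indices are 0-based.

Step 1: u_0 = a_0 = (2, -4, 3).
Step 2: u_1 = a_1 − (-2/29)·u_0 = (-83/29, -124/29, -110/29).
Step 3: u_2 = a_2 − (1/29)·u_0 − (-607/1185)·u_1 = (1736/1185, -62/1185, -248/237).

u_2 = (1736/1185, -62/1185, -248/237)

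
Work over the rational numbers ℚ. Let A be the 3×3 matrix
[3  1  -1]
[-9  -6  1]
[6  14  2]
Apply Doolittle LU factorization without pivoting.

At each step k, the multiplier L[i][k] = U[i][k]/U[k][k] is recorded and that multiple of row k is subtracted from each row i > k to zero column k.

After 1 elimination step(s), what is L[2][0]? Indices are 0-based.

[col 0] pivot 3
  R1 -= -3*R0 → (0, -3, -2)  (L[1][0] := -3)
  R2 -= 2*R0 → (0, 12, 4)  (L[2][0] := 2)

L[2][0] = 2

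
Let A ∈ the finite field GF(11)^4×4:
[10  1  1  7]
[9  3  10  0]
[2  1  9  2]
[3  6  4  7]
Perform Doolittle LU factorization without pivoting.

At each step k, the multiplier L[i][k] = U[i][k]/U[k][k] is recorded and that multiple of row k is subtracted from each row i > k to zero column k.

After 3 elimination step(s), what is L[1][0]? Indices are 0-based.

Step 1: pivot at (0,0) is 10.
  row1 ← row1 − (2)·row0  ⇒  L[1][0]=2, U row1=(0, 1, 8, 8)
  row2 ← row2 − (9)·row0  ⇒  L[2][0]=9, U row2=(0, 3, 0, 5)
  row3 ← row3 − (8)·row0  ⇒  L[3][0]=8, U row3=(0, 9, 7, 6)
Step 2: pivot at (1,1) is 1.
  row2 ← row2 − (3)·row1  ⇒  L[2][1]=3, U row2=(0, 0, 9, 3)
  row3 ← row3 − (9)·row1  ⇒  L[3][1]=9, U row3=(0, 0, 1, 0)
Step 3: pivot at (2,2) is 9.
  row3 ← row3 − (5)·row2  ⇒  L[3][2]=5, U row3=(0, 0, 0, 7)

L[1][0] = 2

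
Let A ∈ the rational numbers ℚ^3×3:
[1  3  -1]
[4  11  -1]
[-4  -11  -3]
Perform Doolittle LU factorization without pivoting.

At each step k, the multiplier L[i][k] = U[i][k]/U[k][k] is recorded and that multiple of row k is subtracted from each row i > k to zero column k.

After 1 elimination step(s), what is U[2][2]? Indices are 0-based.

Step 1: pivot at (0,0) is 1.
  row1 ← row1 − (4)·row0  ⇒  L[1][0]=4, U row1=(0, -1, 3)
  row2 ← row2 − (-4)·row0  ⇒  L[2][0]=-4, U row2=(0, 1, -7)

U[2][2] = -7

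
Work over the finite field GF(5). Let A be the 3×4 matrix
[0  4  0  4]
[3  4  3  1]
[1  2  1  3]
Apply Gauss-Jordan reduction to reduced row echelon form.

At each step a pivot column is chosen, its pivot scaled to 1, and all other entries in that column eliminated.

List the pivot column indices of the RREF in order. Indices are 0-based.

pivot columns: 0, 1, 3

[1] R0 <-> R1
[1] R0 /= 3  ⇒  (1, 3, 1, 2)
     R2 -= 1·R0  ⇒  (0, 4, 0, 1)
[2] R1 /= 4  ⇒  (0, 1, 0, 1)
     R0 -= 3·R1  ⇒  (1, 0, 1, 4)
     R2 -= 4·R1  ⇒  (0, 0, 0, 2)
column 2 empty below row 2
[3] R2 /= 2  ⇒  (0, 0, 0, 1)
     R0 -= 4·R2  ⇒  (1, 0, 1, 0)
     R1 -= 1·R2  ⇒  (0, 1, 0, 0)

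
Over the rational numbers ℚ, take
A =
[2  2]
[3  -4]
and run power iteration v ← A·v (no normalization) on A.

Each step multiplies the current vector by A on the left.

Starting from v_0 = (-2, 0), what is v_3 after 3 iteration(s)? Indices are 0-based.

v_3 = (-16, -108)

v_0 = (-2, 0).
v_1 = A·v_0 = (-4, -6).
v_2 = A·v_1 = (-20, 12).
v_3 = A·v_2 = (-16, -108).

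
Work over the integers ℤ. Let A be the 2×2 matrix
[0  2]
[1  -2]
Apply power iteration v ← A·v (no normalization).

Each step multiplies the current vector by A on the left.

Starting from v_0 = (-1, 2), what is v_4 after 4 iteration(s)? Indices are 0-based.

v_0 = (-1, 2).
v_1 = A·v_0 = (4, -5).
v_2 = A·v_1 = (-10, 14).
v_3 = A·v_2 = (28, -38).
v_4 = A·v_3 = (-76, 104).

v_4 = (-76, 104)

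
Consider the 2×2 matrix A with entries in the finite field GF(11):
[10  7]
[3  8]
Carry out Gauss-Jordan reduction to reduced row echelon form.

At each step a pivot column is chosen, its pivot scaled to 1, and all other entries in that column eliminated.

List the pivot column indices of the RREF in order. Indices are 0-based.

pivot columns: 0, 1

[1] R0 /= 10  ⇒  (1, 4)
     R1 -= 3·R0  ⇒  (0, 7)
[2] R1 /= 7  ⇒  (0, 1)
     R0 -= 4·R1  ⇒  (1, 0)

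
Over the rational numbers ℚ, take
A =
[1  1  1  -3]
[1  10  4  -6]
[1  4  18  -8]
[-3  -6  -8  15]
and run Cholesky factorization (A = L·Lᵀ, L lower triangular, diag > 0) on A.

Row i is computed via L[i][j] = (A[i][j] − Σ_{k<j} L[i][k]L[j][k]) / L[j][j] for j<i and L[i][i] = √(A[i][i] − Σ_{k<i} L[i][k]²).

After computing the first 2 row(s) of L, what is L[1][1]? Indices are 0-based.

Step 1: L[0][0] = √(1) = 1.
  L[1][0] = (1) / L[0][0] = 1.
Step 2: L[1][1] = √(9) = 3.

L[1][1] = 3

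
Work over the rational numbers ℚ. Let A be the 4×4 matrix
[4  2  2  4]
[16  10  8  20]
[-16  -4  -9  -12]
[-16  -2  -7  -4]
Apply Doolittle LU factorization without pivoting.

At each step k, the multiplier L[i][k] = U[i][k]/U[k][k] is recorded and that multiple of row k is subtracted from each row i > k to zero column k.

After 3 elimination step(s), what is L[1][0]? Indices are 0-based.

L[1][0] = 4

k=0: U[0][0]=4
  eliminate (1,0): mult=4, new row 1: (0, 2, 0, 4); set L[1][0]=4
  eliminate (2,0): mult=-4, new row 2: (0, 4, -1, 4); set L[2][0]=-4
  eliminate (3,0): mult=-4, new row 3: (0, 6, 1, 12); set L[3][0]=-4
k=1: U[1][1]=2
  eliminate (2,1): mult=2, new row 2: (0, 0, -1, -4); set L[2][1]=2
  eliminate (3,1): mult=3, new row 3: (0, 0, 1, 0); set L[3][1]=3
k=2: U[2][2]=-1
  eliminate (3,2): mult=-1, new row 3: (0, 0, 0, -4); set L[3][2]=-1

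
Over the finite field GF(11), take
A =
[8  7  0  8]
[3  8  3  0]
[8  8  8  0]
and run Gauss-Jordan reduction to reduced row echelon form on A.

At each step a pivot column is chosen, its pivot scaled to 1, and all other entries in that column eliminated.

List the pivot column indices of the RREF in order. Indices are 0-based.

pivot columns: 0, 1, 2

pivot(0,0)=8: scale R0 → (1, 5, 0, 1)
  clear (1,0): R1 −= (3)R0 → (0, 4, 3, 8)
  clear (2,0): R2 −= (8)R0 → (0, 1, 8, 3)
pivot(1,1)=4: scale R1 → (0, 1, 9, 2)
  clear (0,1): R0 −= (5)R1 → (1, 0, 10, 2)
  clear (2,1): R2 −= (1)R1 → (0, 0, 10, 1)
pivot(2,2)=10: scale R2 → (0, 0, 1, 10)
  clear (0,2): R0 −= (10)R2 → (1, 0, 0, 1)
  clear (1,2): R1 −= (9)R2 → (0, 1, 0, 0)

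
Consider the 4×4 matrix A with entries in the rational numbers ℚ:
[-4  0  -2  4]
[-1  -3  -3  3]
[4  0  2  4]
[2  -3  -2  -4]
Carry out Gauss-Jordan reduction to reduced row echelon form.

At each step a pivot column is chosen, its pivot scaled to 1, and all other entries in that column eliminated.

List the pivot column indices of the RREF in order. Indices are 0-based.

step 1: normalize row 0 (÷-4) = (1, 0, 1/2, -1)
  row 1: subtract -1×row0 = (0, -3, -5/2, 2)
  row 2: subtract 4×row0 = (0, 0, 0, 8)
  row 3: subtract 2×row0 = (0, -3, -3, -2)
step 2: normalize row 1 (÷-3) = (0, 1, 5/6, -2/3)
  row 3: subtract -3×row1 = (0, 0, -1/2, -4)
step 3: exchange rows 2,3
step 3: normalize row 2 (÷-1/2) = (0, 0, 1, 8)
  row 0: subtract 1/2×row2 = (1, 0, 0, -5)
  row 1: subtract 5/6×row2 = (0, 1, 0, -22/3)
step 4: normalize row 3 (÷8) = (0, 0, 0, 1)
  row 0: subtract -5×row3 = (1, 0, 0, 0)
  row 1: subtract -22/3×row3 = (0, 1, 0, 0)
  row 2: subtract 8×row3 = (0, 0, 1, 0)

pivot columns: 0, 1, 2, 3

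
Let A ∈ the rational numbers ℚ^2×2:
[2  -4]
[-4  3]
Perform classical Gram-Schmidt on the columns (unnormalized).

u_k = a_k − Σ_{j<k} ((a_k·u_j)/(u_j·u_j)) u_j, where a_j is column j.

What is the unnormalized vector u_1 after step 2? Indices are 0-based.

Step 1: u_0 = a_0 = (2, -4).
Step 2: u_1 = a_1 − (-1)·u_0 = (-2, -1).

u_1 = (-2, -1)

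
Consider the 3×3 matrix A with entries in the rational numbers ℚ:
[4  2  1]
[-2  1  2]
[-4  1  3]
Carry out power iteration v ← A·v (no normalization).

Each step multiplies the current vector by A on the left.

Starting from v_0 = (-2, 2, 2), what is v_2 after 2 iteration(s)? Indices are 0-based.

v_2 = (28, 46, 66)

v_0 = (-2, 2, 2).
v_1 = A·v_0 = (-2, 10, 16).
v_2 = A·v_1 = (28, 46, 66).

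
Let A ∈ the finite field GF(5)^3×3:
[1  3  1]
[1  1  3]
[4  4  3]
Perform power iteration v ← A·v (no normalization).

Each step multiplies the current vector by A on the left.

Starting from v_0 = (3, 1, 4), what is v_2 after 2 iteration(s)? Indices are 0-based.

v_0 = (3, 1, 4).
v_1 = A·v_0 = (0, 1, 3).
v_2 = A·v_1 = (1, 0, 3).

v_2 = (1, 0, 3)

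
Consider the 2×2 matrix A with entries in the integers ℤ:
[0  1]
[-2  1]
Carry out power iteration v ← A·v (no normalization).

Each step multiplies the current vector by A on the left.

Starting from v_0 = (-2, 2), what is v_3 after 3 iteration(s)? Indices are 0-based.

v_0 = (-2, 2).
v_1 = A·v_0 = (2, 6).
v_2 = A·v_1 = (6, 2).
v_3 = A·v_2 = (2, -10).

v_3 = (2, -10)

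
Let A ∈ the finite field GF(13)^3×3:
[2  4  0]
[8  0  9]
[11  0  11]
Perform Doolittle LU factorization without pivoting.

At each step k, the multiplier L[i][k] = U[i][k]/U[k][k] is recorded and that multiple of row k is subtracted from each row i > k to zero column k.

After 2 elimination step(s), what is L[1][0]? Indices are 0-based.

L[1][0] = 4

k=0: U[0][0]=2
  eliminate (1,0): mult=4, new row 1: (0, 10, 9); set L[1][0]=4
  eliminate (2,0): mult=12, new row 2: (0, 4, 11); set L[2][0]=12
k=1: U[1][1]=10
  eliminate (2,1): mult=3, new row 2: (0, 0, 10); set L[2][1]=3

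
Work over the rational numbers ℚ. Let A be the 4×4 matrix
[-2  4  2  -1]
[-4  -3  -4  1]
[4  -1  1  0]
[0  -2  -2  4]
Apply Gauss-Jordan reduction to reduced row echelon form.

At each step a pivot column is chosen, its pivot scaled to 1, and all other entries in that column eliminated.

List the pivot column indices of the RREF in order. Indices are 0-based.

step 1: normalize row 0 (÷-2) = (1, -2, -1, 1/2)
  row 1: subtract -4×row0 = (0, -11, -8, 3)
  row 2: subtract 4×row0 = (0, 7, 5, -2)
step 2: normalize row 1 (÷-11) = (0, 1, 8/11, -3/11)
  row 0: subtract -2×row1 = (1, 0, 5/11, -1/22)
  row 2: subtract 7×row1 = (0, 0, -1/11, -1/11)
  row 3: subtract -2×row1 = (0, 0, -6/11, 38/11)
step 3: normalize row 2 (÷-1/11) = (0, 0, 1, 1)
  row 0: subtract 5/11×row2 = (1, 0, 0, -1/2)
  row 1: subtract 8/11×row2 = (0, 1, 0, -1)
  row 3: subtract -6/11×row2 = (0, 0, 0, 4)
step 4: normalize row 3 (÷4) = (0, 0, 0, 1)
  row 0: subtract -1/2×row3 = (1, 0, 0, 0)
  row 1: subtract -1×row3 = (0, 1, 0, 0)
  row 2: subtract 1×row3 = (0, 0, 1, 0)

pivot columns: 0, 1, 2, 3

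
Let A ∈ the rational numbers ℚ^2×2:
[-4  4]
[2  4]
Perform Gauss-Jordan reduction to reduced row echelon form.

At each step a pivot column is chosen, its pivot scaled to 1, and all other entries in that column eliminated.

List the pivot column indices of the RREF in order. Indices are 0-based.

pivot columns: 0, 1

step 1: normalize row 0 (÷-4) = (1, -1)
  row 1: subtract 2×row0 = (0, 6)
step 2: normalize row 1 (÷6) = (0, 1)
  row 0: subtract -1×row1 = (1, 0)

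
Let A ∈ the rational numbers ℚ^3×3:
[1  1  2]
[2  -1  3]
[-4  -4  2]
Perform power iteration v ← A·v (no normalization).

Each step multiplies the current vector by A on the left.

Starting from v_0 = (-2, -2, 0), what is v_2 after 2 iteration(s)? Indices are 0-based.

v_0 = (-2, -2, 0).
v_1 = A·v_0 = (-4, -2, 16).
v_2 = A·v_1 = (26, 42, 56).

v_2 = (26, 42, 56)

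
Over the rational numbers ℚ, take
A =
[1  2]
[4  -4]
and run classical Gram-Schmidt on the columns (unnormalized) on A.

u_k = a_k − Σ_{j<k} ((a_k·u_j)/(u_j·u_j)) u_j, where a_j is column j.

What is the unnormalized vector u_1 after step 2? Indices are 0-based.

Step 1: u_0 = a_0 = (1, 4).
Step 2: u_1 = a_1 − (-14/17)·u_0 = (48/17, -12/17).

u_1 = (48/17, -12/17)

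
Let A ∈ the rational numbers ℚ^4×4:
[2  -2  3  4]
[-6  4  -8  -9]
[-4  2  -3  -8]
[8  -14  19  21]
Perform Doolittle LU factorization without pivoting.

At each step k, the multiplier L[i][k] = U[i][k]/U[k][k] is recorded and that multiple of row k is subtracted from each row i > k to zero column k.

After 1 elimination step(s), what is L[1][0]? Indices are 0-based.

[col 0] pivot 2
  R1 -= -3*R0 → (0, -2, 1, 3)  (L[1][0] := -3)
  R2 -= -2*R0 → (0, -2, 3, 0)  (L[2][0] := -2)
  R3 -= 4*R0 → (0, -6, 7, 5)  (L[3][0] := 4)

L[1][0] = -3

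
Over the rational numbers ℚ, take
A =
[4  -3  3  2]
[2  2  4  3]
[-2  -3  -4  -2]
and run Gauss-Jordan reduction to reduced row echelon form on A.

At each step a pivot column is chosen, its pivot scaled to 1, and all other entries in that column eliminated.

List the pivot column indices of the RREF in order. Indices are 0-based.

pivot columns: 0, 1, 2

pivot(0,0)=4: scale R0 → (1, -3/4, 3/4, 1/2)
  clear (1,0): R1 −= (2)R0 → (0, 7/2, 5/2, 2)
  clear (2,0): R2 −= (-2)R0 → (0, -9/2, -5/2, -1)
pivot(1,1)=7/2: scale R1 → (0, 1, 5/7, 4/7)
  clear (0,1): R0 −= (-3/4)R1 → (1, 0, 9/7, 13/14)
  clear (2,1): R2 −= (-9/2)R1 → (0, 0, 5/7, 11/7)
pivot(2,2)=5/7: scale R2 → (0, 0, 1, 11/5)
  clear (0,2): R0 −= (9/7)R2 → (1, 0, 0, -19/10)
  clear (1,2): R1 −= (5/7)R2 → (0, 1, 0, -1)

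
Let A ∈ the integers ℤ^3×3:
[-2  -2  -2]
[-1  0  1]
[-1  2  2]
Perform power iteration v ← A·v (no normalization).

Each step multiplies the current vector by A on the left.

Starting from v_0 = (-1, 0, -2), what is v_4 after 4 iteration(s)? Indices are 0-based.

v_0 = (-1, 0, -2).
v_1 = A·v_0 = (6, -1, -3).
v_2 = A·v_1 = (-4, -9, -14).
v_3 = A·v_2 = (54, -10, -42).
v_4 = A·v_3 = (-4, -96, -158).

v_4 = (-4, -96, -158)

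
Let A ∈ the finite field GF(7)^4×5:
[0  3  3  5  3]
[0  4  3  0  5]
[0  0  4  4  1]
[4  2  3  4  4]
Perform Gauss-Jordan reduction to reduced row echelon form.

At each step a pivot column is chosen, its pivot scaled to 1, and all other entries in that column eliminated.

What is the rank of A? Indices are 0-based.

[1] R0 <-> R3
[1] R0 /= 4  ⇒  (1, 4, 6, 1, 1)
[2] R1 /= 4  ⇒  (0, 1, 6, 0, 3)
     R0 -= 4·R1  ⇒  (1, 0, 3, 1, 3)
     R3 -= 3·R1  ⇒  (0, 0, 6, 5, 1)
[3] R2 /= 4  ⇒  (0, 0, 1, 1, 2)
     R0 -= 3·R2  ⇒  (1, 0, 0, 5, 4)
     R1 -= 6·R2  ⇒  (0, 1, 0, 1, 5)
     R3 -= 6·R2  ⇒  (0, 0, 0, 6, 3)
[4] R3 /= 6  ⇒  (0, 0, 0, 1, 4)
     R0 -= 5·R3  ⇒  (1, 0, 0, 0, 5)
     R1 -= 1·R3  ⇒  (0, 1, 0, 0, 1)
     R2 -= 1·R3  ⇒  (0, 0, 1, 0, 5)

rank = 4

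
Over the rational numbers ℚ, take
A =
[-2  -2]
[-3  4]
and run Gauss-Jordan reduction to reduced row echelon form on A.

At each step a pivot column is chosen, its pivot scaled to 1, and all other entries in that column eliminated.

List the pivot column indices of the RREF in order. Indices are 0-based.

pivot columns: 0, 1

pivot(0,0)=-2: scale R0 → (1, 1)
  clear (1,0): R1 −= (-3)R0 → (0, 7)
pivot(1,1)=7: scale R1 → (0, 1)
  clear (0,1): R0 −= (1)R1 → (1, 0)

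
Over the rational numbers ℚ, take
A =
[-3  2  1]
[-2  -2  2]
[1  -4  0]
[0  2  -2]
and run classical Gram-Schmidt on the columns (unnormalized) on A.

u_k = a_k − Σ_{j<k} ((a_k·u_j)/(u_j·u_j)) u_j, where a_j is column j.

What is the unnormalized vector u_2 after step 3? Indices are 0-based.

Step 1: u_0 = a_0 = (-3, -2, 1, 0).
Step 2: u_1 = a_1 − (-3/7)·u_0 = (5/7, -20/7, -25/7, 2).
Step 3: u_2 = a_2 − (-1/2)·u_0 − (-63/178)·u_1 = (-22/89, -1/89, -68/89, -115/89).

u_2 = (-22/89, -1/89, -68/89, -115/89)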